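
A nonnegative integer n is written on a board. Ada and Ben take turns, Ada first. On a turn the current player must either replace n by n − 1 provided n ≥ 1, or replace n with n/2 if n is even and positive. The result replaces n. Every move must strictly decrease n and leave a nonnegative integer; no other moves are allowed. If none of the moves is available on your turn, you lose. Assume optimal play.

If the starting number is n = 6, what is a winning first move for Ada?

Move to 5.

Label each position W (a win for the player to move) or L (a loss). A position with no legal move is L; any other position is W exactly when some move reaches an L, and L when every move reaches a W.
n=0: no move → L
n=1: reaches L-position 0 → W
n=2: only reaches 1(W), which is W → L
n=3: reaches L-position 2 → W
n=4: reaches L-position 2 → W
n=5: only reaches 4(W), which is W → L
n=6: reaches L-position 5 → W
From 6, the L positions reachable in one move are: 5.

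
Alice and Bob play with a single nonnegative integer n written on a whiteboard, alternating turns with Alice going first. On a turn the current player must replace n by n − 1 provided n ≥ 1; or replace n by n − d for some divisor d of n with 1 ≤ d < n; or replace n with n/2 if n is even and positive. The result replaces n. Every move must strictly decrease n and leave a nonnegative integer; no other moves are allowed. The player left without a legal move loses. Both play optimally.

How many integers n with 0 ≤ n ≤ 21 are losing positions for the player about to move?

11

Label each position W (a win for the player to move) or L (a loss). A position with no legal move is L; any other position is W exactly when some move reaches an L, and L when every move reaches a W.
n=0: no move → L
n=1: can move to 0, which is L ⇒ W
n=2: the only move is to 1(W), a W ⇒ L
n=3: can move to 2, which is L ⇒ W
n=4: can move to 2, which is L ⇒ W
n=5: the only move is to 4(W), a W ⇒ L
n=6: can move to 5, which is L ⇒ W
n=7: the only move is to 6(W), a W ⇒ L
n=8: can move to 7, which is L ⇒ W
n=9: moves to 6(W), 8(W); every one is W ⇒ L
n=10: can move to 5, which is L ⇒ W
n=11: the only move is to 10(W), a W ⇒ L
n=12: can move to 9, which is L ⇒ W
n=13: the only move is to 12(W), a W ⇒ L
n=14: can move to 7, which is L ⇒ W
n=15: moves to 10(W), 12(W), 14(W); every one is W ⇒ L
n=16: can move to 15, which is L ⇒ W
n=17: the only move is to 16(W), a W ⇒ L
n=18: can move to 9, which is L ⇒ W
n=19: the only move is to 18(W), a W ⇒ L
n=20: can move to 15, which is L ⇒ W
n=21: moves to 14(W), 18(W), 20(W); every one is W ⇒ L
L entries with 0 ≤ n ≤ 21: n = 0, 2, 5, 7, 9, 11, 13, 15, 17, 19, 21; that makes 11.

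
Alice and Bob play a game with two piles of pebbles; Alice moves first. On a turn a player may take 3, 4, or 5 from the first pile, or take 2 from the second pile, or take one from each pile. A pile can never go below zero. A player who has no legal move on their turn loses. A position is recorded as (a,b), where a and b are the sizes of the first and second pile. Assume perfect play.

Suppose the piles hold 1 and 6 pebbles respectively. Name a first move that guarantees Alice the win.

Build the W/L table. Terminal = L. A non-terminal position is W if it has a move to some L; otherwise it is L.
No move ever increases a pile, so every position that can arise here has a ≤ 1 and b ≤ 6; it is enough to label the cells with 0 ≤ a ≤ 1 and 0 ≤ b ≤ 6.
Every move lowers a or b (never raises either), so fill the grid row by row in increasing a, and left to right within a row: each cell's successors are then already labelled.
      b=0  b=1  b=2  b=3  b=4  b=5  b=6
a=0:    L    L    W    W    L    L    W
a=1:    L    W    W    L    L    W    W
Cells with no legal move (terminal, hence L): (0,0), (0,1), (1,0).
The remaining L cells, each justified by listing all of its moves:
(0,4): →(0,2)(W) only, which is W, so L
(0,5): →(0,3)(W) only, which is W, so L
(1,3): →(1,1)(W), (0,2)(W) — all W, so L
(1,4): →(1,2)(W), (0,3)(W) — all W, so L
Every other cell has at least one move into one of the L cells above, so it is W.
From (1,6), the L positions reachable in one move are: (1,4), (0,5). Any move reaching one of these is winning.

Move to (1,4).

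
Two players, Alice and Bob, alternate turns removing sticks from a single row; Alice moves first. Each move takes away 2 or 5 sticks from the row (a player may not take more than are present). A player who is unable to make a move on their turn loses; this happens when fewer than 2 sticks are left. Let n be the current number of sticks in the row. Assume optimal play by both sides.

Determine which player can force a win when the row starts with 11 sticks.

Bob wins.

Work bottom-up. With no move the player to move loses. Otherwise the position is W if at least one move leads to an L position for the opponent, and L if every move leads to a W.
n=0: no move → L
n=1: no move → L
n=2: reaches L-position 0 → W
n=3: reaches L-position 1 → W
n=4: only reaches 2(W), which is W → L
n=5: reaches L-position 0 → W
n=6: reaches L-position 4 → W
n=7: only reaches 5(W), 2(W), all W → L
n=8: only reaches 6(W), 3(W), all W → L
n=9: reaches L-position 7 → W
n=10: reaches L-position 8 → W
n=11: only reaches 9(W), 6(W), all W → L
The starting position 11 is L: whatever Alice does, the opponent receives a W position.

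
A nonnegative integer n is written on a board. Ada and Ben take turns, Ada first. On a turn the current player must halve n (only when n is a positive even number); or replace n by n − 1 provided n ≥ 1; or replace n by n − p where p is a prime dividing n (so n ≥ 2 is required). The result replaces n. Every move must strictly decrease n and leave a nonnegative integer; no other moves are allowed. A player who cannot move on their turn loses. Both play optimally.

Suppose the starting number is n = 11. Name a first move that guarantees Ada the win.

Label each position W (a win for the player to move) or L (a loss). A position with no legal move is L; any other position is W exactly when some move reaches an L, and L when every move reaches a W.
n=0: no move → L
n=1: W (go to 0, an L position)
n=2: W (go to 0, an L position)
n=3: W (go to 0, an L position)
n=4: L (options 2(W), 3(W) are all W)
n=5: W (go to 0, an L position)
n=6: W (go to 4, an L position)
n=7: W (go to 0, an L position)
n=8: W (go to 4, an L position)
n=9: L (options 6(W), 8(W) are all W)
n=10: W (go to 9, an L position)
n=11: W (go to 0, an L position)
From 11, the L positions reachable in one move are: 0.

Move to 0.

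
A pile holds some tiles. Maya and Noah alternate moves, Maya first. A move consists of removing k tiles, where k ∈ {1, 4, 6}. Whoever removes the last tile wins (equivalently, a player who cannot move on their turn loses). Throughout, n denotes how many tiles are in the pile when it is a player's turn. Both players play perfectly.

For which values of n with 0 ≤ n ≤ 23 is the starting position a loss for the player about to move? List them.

Build the W/L table. Terminal = L. A non-terminal position is W if it has a move to some L; otherwise it is L.
n=0: no move → L
n=1: →0(L), so W
n=2: →1(W) only, which is W, so L
n=3: →2(L), so W
n=4: →0(L), so W
n=5: →4(W), 1(W) — all W, so L
n=6: →5(L), so W
n=7: →6(W), 3(W), 1(W) — all W, so L
n=8: →7(L), so W
n=9: →5(L), so W
n=10: →9(W), 6(W), 4(W) — all W, so L
n=11: →10(L), so W
n=12: →11(W), 8(W), 6(W) — all W, so L
n=13: →12(L), so W
n=14: →10(L), so W
n=15: →14(W), 11(W), 9(W) — all W, so L
n=16: →15(L), so W
n=17: →16(W), 13(W), 11(W) — all W, so L
n=18: →17(L), so W
n=19: →15(L), so W
n=20: →19(W), 16(W), 14(W) — all W, so L
n=21: →20(L), so W
n=22: →21(W), 18(W), 16(W) — all W, so L
n=23: →22(L), so W
Reading off the rows marked L gives the requested list; there are 10 such values of n.

0, 2, 5, 7, 10, 12, 15, 17, 20, 22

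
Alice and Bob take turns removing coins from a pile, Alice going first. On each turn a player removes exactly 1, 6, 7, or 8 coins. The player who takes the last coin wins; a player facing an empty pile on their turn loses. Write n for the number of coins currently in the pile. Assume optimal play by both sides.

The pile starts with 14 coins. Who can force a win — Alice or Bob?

Alice wins.

Compute win/loss labels from the base case upward. A position with no move is L. Any other position is W if it can reach an L in one move, else L.
n=0: no move → L
n=1: W (go to 0, an L position)
n=2: L (sole option 1(W) is W)
n=3: W (go to 2, an L position)
n=4: L (sole option 3(W) is W)
n=5: W (go to 4, an L position)
n=6: W (go to 0, an L position)
n=7: W (go to 0, an L position)
n=8: W (go to 2, an L position)
n=9: W (go to 2, an L position)
n=10: W (go to 4, an L position)
n=11: W (go to 4, an L position)
n=12: W (go to 4, an L position)
n=13: L (options 12(W), 7(W), 6(W), 5(W) are all W)
n=14: W (go to 13, an L position)
From 14 Alice can remove 1, leaving 13, reaching an L position.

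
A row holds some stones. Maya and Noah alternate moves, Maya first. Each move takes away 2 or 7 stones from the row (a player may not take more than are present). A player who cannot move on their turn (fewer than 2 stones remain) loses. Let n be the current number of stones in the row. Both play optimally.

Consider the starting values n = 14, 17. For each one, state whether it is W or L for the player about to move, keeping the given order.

Label each position W (a win for the player to move) or L (a loss). A position with no legal move is L; any other position is W exactly when some move reaches an L, and L when every move reaches a W.
n=0: no move → L
n=1: no move → L
n=2: can move to 0, which is L ⇒ W
n=3: can move to 1, which is L ⇒ W
n=4: the only move is to 2(W), a W ⇒ L
n=5: the only move is to 3(W), a W ⇒ L
n=6: can move to 4, which is L ⇒ W
n=7: can move to 5, which is L ⇒ W
n=8: can move to 1, which is L ⇒ W
n=9: moves to 7(W), 2(W); every one is W ⇒ L
n=10: moves to 8(W), 3(W); every one is W ⇒ L
n=11: can move to 9, which is L ⇒ W
n=12: can move to 10, which is L ⇒ W
n=13: moves to 11(W), 6(W); every one is W ⇒ L
n=14: moves to 12(W), 7(W); every one is W ⇒ L
n=15: can move to 13, which is L ⇒ W
n=16: can move to 14, which is L ⇒ W
n=17: can move to 10, which is L ⇒ W

14: L, 17: W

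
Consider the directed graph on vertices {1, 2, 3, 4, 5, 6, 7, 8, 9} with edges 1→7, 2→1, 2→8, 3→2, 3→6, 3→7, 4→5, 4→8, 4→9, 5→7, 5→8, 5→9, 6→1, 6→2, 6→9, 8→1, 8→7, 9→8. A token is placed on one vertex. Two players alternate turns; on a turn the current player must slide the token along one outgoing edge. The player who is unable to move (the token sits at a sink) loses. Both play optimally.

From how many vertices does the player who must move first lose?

3

Work bottom-up. With no move the player to move loses. Otherwise the position is W if at least one move leads to an L position for the opponent, and L if every move leads to a W.
Every edge goes from a vertex to one that appears earlier in the order 7, 1, 8, 9, 2, 6, 5, 4, 3, so processing vertices in that order labels each vertex after all of its successors.
7: no outgoing edge → L
1: reaches L-position 7 → W
8: reaches L-position 7 → W
9: only reaches 8(W), which is W → L
2: only reaches 8(W), 1(W), all W → L
6: reaches L-position 2 → W
5: reaches L-position 9 → W
4: reaches L-position 9 → W
3: reaches L-position 2 → W
The L vertices are 2, 7, 9; that is 3 in all.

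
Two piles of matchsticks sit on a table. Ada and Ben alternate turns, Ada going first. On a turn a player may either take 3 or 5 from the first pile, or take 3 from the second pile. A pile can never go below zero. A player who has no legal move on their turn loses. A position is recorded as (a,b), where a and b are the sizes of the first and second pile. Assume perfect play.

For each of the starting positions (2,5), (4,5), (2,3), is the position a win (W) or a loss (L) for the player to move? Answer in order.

Compute win/loss labels from the base case upward. A position with no move is L. Any other position is W if it can reach an L in one move, else L.
No move ever increases a pile, so every position that can arise here has a ≤ 4 and b ≤ 5; it is enough to label the cells with 0 ≤ a ≤ 4 and 0 ≤ b ≤ 5.
Every move lowers a or b (never raises either), so fill the grid row by row in increasing a, and left to right within a row: each cell's successors are then already labelled.
      b=0  b=1  b=2  b=3  b=4  b=5
a=0:    L    L    L    W    W    W
a=1:    L    L    L    W    W    W
a=2:    L    L    L    W    W    W
a=3:    W    W    W    L    L    L
a=4:    W    W    W    L    L    L
Cells with no legal move (terminal, hence L): (0,0), (0,1), (0,2), (1,0), (1,1), (1,2), (2,0), (2,1), (2,2).
The remaining L cells, each justified by listing all of its moves:
(3,3): L (options (0,3)(W), (3,0)(W) are all W)
(3,4): L (options (0,4)(W), (3,1)(W) are all W)
(3,5): L (options (0,5)(W), (3,2)(W) are all W)
(4,3): L (options (1,3)(W), (4,0)(W) are all W)
(4,4): L (options (1,4)(W), (4,1)(W) are all W)
(4,5): L (options (1,5)(W), (4,2)(W) are all W)
Every other cell has at least one move into one of the L cells above, so it is W.
(2,5): the move to (2,2) reaches an L cell, so W
(4,5): one of the L cells justified above, so L
(2,3): the move to (2,0) reaches an L cell, so W

(2,5): W, (4,5): L, (2,3): W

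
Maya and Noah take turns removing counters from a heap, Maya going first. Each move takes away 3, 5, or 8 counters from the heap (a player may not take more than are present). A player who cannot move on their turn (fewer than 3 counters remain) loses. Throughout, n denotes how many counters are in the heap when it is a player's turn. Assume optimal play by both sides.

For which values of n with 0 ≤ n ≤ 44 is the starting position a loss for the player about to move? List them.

Work bottom-up. With no move the player to move loses. Otherwise the position is W if at least one move leads to an L position for the opponent, and L if every move leads to a W.
n=0: no move → L
n=1: no move → L
n=2: no move → L
n=3: →0(L), so W
n=4: →1(L), so W
n=5: →2(L), so W
n=6: →1(L), so W
n=7: →2(L), so W
n=8: →0(L), so W
n=9: →1(L), so W
n=10: →2(L), so W
n=11: →8(W), 6(W), 3(W) — all W, so L
n=12: →9(W), 7(W), 4(W) — all W, so L
n=13: →10(W), 8(W), 5(W) — all W, so L
n=14: →11(L), so W
n=15: →12(L), so W
n=16: →13(L), so W
n=17: →12(L), so W
n=18: →13(L), so W
n=19: →11(L), so W
n=20: →12(L), so W
n=21: →13(L), so W
n=22: →19(W), 17(W), 14(W) — all W, so L
n=23: →20(W), 18(W), 15(W) — all W, so L
n=24: →21(W), 19(W), 16(W) — all W, so L
n=25: →22(L), so W
n=26: →23(L), so W
n=27: →24(L), so W
n=28: →23(L), so W
n=29: →24(L), so W
n=30: →22(L), so W
n=31: →23(L), so W
n=32: →24(L), so W
n=33: →30(W), 28(W), 25(W) — all W, so L
n=34: →31(W), 29(W), 26(W) — all W, so L
n=35: →32(W), 30(W), 27(W) — all W, so L
n=36: →33(L), so W
n=37: →34(L), so W
n=38: →35(L), so W
n=39: →34(L), so W
n=40: →35(L), so W
n=41: →33(L), so W
n=42: →34(L), so W
n=43: →35(L), so W
n=44: →41(W), 39(W), 36(W) — all W, so L
Reading off the rows marked L gives the requested list; there are 13 such values of n.

0, 1, 2, 11, 12, 13, 22, 23, 24, 33, 34, 35, 44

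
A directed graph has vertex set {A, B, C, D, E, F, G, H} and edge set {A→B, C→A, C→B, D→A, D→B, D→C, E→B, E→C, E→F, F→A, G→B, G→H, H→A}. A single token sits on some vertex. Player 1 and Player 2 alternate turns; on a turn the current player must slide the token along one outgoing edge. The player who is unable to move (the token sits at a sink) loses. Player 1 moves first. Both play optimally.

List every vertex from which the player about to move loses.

Label each position W (a win for the player to move) or L (a loss). A position with no legal move is L; any other position is W exactly when some move reaches an L, and L when every move reaches a W.
Every edge goes from a vertex to one that appears earlier in the order B, A, F, C, H, D, E, G, so processing vertices in that order labels each vertex after all of its successors.
B: no outgoing edge → L
A: →B(L), so W
F: →A(W) only, which is W, so L
C: →B(L), so W
H: →A(W) only, which is W, so L
D: →B(L), so W
E: →F(L), so W
G: →H(L), so W
Reading off the rows marked L gives the requested list; there are 3 such vertices.

B, F, H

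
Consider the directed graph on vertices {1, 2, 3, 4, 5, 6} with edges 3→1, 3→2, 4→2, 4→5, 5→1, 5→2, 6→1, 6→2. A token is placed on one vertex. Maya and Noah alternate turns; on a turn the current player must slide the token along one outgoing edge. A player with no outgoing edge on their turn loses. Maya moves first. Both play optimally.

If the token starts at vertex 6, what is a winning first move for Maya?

Work bottom-up. With no move the player to move loses. Otherwise the position is W if at least one move leads to an L position for the opponent, and L if every move leads to a W.
Every edge goes from a vertex to one that appears earlier in the order 2, 1, 3, 5, 6, 4, so processing vertices in that order labels each vertex after all of its successors.
2: no outgoing edge → L
1: no outgoing edge → L
3: W (go to 1, an L position)
5: W (go to 1, an L position)
6: W (go to 1, an L position)
4: W (go to 2, an L position)
From 6, the L positions reachable in one move are: 1, 2. Any move reaching one of these is winning.

Move to 1.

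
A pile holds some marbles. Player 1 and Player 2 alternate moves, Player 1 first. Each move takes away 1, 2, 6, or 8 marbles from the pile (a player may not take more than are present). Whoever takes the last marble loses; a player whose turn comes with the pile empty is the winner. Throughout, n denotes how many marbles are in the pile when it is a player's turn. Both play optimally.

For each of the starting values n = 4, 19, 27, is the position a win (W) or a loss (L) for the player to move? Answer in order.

Label each position W (a win for the player to move) or L (a loss). A position with no legal move is W; any other position is W exactly when some move reaches an L, and L when every move reaches a W.
n=0: no move; the opponent has just taken the last marble and therefore loses → W
n=1: the only move is to 0(W), a W ⇒ L
n=2: can move to 1, which is L ⇒ W
n=3: can move to 1, which is L ⇒ W
n=4: moves to 3(W), 2(W); every one is W ⇒ L
n=5: can move to 4, which is L ⇒ W
n=6: can move to 4, which is L ⇒ W
n=7: can move to 1, which is L ⇒ W
n=8: moves to 7(W), 6(W), 2(W), 0(W); every one is W ⇒ L
n=9: can move to 8, which is L ⇒ W
n=10: can move to 8, which is L ⇒ W
n=11: moves to 10(W), 9(W), 5(W), 3(W); every one is W ⇒ L
n=12: can move to 11, which is L ⇒ W
n=13: can move to 11, which is L ⇒ W
n=14: can move to 8, which is L ⇒ W
n=15: moves to 14(W), 13(W), 9(W), 7(W); every one is W ⇒ L
n=16: can move to 15, which is L ⇒ W
n=17: can move to 15, which is L ⇒ W
n=18: moves to 17(W), 16(W), 12(W), 10(W); every one is W ⇒ L
n=19: can move to 18, which is L ⇒ W
n=20: can move to 18, which is L ⇒ W
n=21: can move to 15, which is L ⇒ W
n=22: moves to 21(W), 20(W), 16(W), 14(W); every one is W ⇒ L
n=23: can move to 22, which is L ⇒ W
n=24: can move to 22, which is L ⇒ W
n=25: moves to 24(W), 23(W), 19(W), 17(W); every one is W ⇒ L
n=26: can move to 25, which is L ⇒ W
n=27: can move to 25, which is L ⇒ W

4: L, 19: W, 27: W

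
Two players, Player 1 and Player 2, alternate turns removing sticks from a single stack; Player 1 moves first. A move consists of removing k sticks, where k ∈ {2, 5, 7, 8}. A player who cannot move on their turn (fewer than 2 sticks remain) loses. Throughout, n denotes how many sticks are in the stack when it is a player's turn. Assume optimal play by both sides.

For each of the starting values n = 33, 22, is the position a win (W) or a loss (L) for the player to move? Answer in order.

33: L, 22: W

Compute win/loss labels from the base case upward. A position with no move is L. Any other position is W if it can reach an L in one move, else L.
n=0: no move → L
n=1: no move → L
n=2: →0(L), so W
n=3: →1(L), so W
n=4: →2(W) only, which is W, so L
n=5: →0(L), so W
n=6: →4(L), so W
n=7: →0(L), so W
n=8: →1(L), so W
n=9: →4(L), so W
n=10: →8(W), 5(W), 3(W), 2(W) — all W, so L
n=11: →4(L), so W
n=12: →10(L), so W
n=13: →11(W), 8(W), 6(W), 5(W) — all W, so L
n=14: →12(W), 9(W), 7(W), 6(W) — all W, so L
n=15: →13(L), so W
n=16: →14(L), so W
n=17: →10(L), so W
n=18: →13(L), so W
n=19: →14(L), so W
n=20: →13(L), so W
n=21: →14(L), so W
n=22: →14(L), so W
n=23: →21(W), 18(W), 16(W), 15(W) — all W, so L
n=24: →22(W), 19(W), 17(W), 16(W) — all W, so L
n=25: →23(L), so W
n=26: →24(L), so W
n=27: →25(W), 22(W), 20(W), 19(W) — all W, so L
n=28: →23(L), so W
n=29: →27(L), so W
n=30: →23(L), so W
n=31: →24(L), so W
n=32: →27(L), so W
n=33: →31(W), 28(W), 26(W), 25(W) — all W, so L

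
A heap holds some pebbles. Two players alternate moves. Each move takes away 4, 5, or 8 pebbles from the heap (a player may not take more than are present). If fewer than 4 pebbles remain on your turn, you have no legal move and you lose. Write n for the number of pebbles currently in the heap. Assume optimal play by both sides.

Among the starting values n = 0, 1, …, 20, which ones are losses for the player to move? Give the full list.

0, 1, 2, 3, 12, 13, 14, 15

Work bottom-up. With no move the player to move loses. Otherwise the position is W if at least one move leads to an L position for the opponent, and L if every move leads to a W.
n=0: no move → L
n=1: no move → L
n=2: no move → L
n=3: no move → L
n=4: →0(L), so W
n=5: →1(L), so W
n=6: →2(L), so W
n=7: →3(L), so W
n=8: →3(L), so W
n=9: →1(L), so W
n=10: →2(L), so W
n=11: →3(L), so W
n=12: →8(W), 7(W), 4(W) — all W, so L
n=13: →9(W), 8(W), 5(W) — all W, so L
n=14: →10(W), 9(W), 6(W) — all W, so L
n=15: →11(W), 10(W), 7(W) — all W, so L
n=16: →12(L), so W
n=17: →13(L), so W
n=18: →14(L), so W
n=19: →15(L), so W
n=20: →15(L), so W
The losing starting values of n are exactly the entries labelled L in this table (8 of them).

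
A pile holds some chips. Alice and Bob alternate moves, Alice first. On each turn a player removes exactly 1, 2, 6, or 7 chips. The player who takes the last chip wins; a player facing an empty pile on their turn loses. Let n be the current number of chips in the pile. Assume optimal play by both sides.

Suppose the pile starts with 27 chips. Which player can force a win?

Positions with no move are L. A position that does have a move is losing for the player to move precisely when every available move leads to a winning position for the opponent. Fill in the labels:
n=0: no move → L
n=1: W (go to 0, an L position)
n=2: W (go to 0, an L position)
n=3: L (options 2(W), 1(W) are all W)
n=4: W (go to 3, an L position)
n=5: W (go to 3, an L position)
n=6: W (go to 0, an L position)
n=7: W (go to 0, an L position)
n=8: L (options 7(W), 6(W), 2(W), 1(W) are all W)
n=9: W (go to 8, an L position)
n=10: W (go to 8, an L position)
n=11: L (options 10(W), 9(W), 5(W), 4(W) are all W)
n=12: W (go to 11, an L position)
n=13: W (go to 11, an L position)
n=14: W (go to 8, an L position)
n=15: W (go to 8, an L position)
n=16: L (options 15(W), 14(W), 10(W), 9(W) are all W)
n=17: W (go to 16, an L position)
n=18: W (go to 16, an L position)
n=19: L (options 18(W), 17(W), 13(W), 12(W) are all W)
n=20: W (go to 19, an L position)
n=21: W (go to 19, an L position)
n=22: W (go to 16, an L position)
n=23: W (go to 16, an L position)
n=24: L (options 23(W), 22(W), 18(W), 17(W) are all W)
n=25: W (go to 24, an L position)
n=26: W (go to 24, an L position)
n=27: L (options 26(W), 25(W), 21(W), 20(W) are all W)
The starting position 27 is L: whatever Alice does, the opponent receives a W position.

Bob wins.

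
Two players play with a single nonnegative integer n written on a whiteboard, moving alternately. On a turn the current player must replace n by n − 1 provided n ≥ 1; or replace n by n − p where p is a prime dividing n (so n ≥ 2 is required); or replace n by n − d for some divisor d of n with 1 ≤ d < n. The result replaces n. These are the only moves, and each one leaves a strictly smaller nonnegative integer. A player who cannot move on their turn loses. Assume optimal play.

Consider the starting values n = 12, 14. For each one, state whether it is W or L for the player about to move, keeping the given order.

12: W, 14: L

Compute win/loss labels from the base case upward. A position with no move is L. Any other position is W if it can reach an L in one move, else L.
n=0: no move → L
n=1: can move to 0, which is L ⇒ W
n=2: can move to 0, which is L ⇒ W
n=3: can move to 0, which is L ⇒ W
n=4: moves to 2(W), 3(W); every one is W ⇒ L
n=5: can move to 0, which is L ⇒ W
n=6: can move to 4, which is L ⇒ W
n=7: can move to 0, which is L ⇒ W
n=8: can move to 4, which is L ⇒ W
n=9: moves to 6(W), 8(W); every one is W ⇒ L
n=10: can move to 9, which is L ⇒ W
n=11: can move to 0, which is L ⇒ W
n=12: can move to 9, which is L ⇒ W
n=13: can move to 0, which is L ⇒ W
n=14: moves to 7(W), 12(W), 13(W); every one is W ⇒ L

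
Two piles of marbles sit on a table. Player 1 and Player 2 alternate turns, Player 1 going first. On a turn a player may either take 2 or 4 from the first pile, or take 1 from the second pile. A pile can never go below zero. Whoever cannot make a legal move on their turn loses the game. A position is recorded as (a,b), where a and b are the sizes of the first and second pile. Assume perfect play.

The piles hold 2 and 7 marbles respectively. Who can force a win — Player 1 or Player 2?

Compute win/loss labels from the base case upward. A position with no move is L. Any other position is W if it can reach an L in one move, else L.
No move ever increases a pile, so every position that can arise here has a ≤ 2 and b ≤ 7; it is enough to label the cells with 0 ≤ a ≤ 2 and 0 ≤ b ≤ 7.
Every move lowers a or b (never raises either), so fill the grid row by row in increasing a, and left to right within a row: each cell's successors are then already labelled.
      b=0  b=1  b=2  b=3  b=4  b=5  b=6  b=7
a=0:    L    W    L    W    L    W    L    W
a=1:    L    W    L    W    L    W    L    W
a=2:    W    L    W    L    W    L    W    L
Cells with no legal move (terminal, hence L): (0,0), (1,0).
The remaining L cells, each justified by listing all of its moves:
(0,2): →(0,1)(W) only, which is W, so L
(0,4): →(0,3)(W) only, which is W, so L
(0,6): →(0,5)(W) only, which is W, so L
(1,2): →(1,1)(W) only, which is W, so L
(1,4): →(1,3)(W) only, which is W, so L
(1,6): →(1,5)(W) only, which is W, so L
(2,1): →(0,1)(W), (2,0)(W) — all W, so L
(2,3): →(0,3)(W), (2,2)(W) — all W, so L
(2,5): →(0,5)(W), (2,4)(W) — all W, so L
(2,7): →(0,7)(W), (2,6)(W) — all W, so L
Every other cell has at least one move into one of the L cells above, so it is W.
The starting position (2,7) is L: whatever Player 1 does, the opponent receives a W position.

Player 2 wins.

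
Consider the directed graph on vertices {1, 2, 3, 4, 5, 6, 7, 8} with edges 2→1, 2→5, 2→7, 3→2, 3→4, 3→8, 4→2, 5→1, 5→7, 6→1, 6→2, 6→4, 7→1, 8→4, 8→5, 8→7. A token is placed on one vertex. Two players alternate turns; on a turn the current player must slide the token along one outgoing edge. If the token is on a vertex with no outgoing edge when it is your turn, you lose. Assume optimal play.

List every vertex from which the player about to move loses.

1, 4

Use the standard recursion: the mover loses at a terminal position; elsewhere, the mover wins exactly when some move hands the opponent an L position.
Every edge goes from a vertex to one that appears earlier in the order 1, 7, 5, 2, 4, 8, 3, 6, so processing vertices in that order labels each vertex after all of its successors.
1: no outgoing edge → L
7: reaches L-position 1 → W
5: reaches L-position 1 → W
2: reaches L-position 1 → W
4: only reaches 2(W), which is W → L
8: reaches L-position 4 → W
3: reaches L-position 4 → W
6: reaches L-position 4 → W
The losing starting vertices are exactly the entries labelled L in this table (2 of them).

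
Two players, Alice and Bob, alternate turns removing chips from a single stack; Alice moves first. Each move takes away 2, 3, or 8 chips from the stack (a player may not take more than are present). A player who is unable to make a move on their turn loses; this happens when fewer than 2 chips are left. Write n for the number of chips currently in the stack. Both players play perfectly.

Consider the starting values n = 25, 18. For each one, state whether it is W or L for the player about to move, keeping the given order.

25: L, 18: W

Classify positions by backward induction: terminal positions (no move available) are L. From any other position, the mover wins iff some move reaches an L.
n=0: no move → L
n=1: no move → L
n=2: reaches L-position 0 → W
n=3: reaches L-position 1 → W
n=4: reaches L-position 1 → W
n=5: only reaches 3(W), 2(W), all W → L
n=6: only reaches 4(W), 3(W), all W → L
n=7: reaches L-position 5 → W
n=8: reaches L-position 6 → W
n=9: reaches L-position 6 → W
n=10: only reaches 8(W), 7(W), 2(W), all W → L
n=11: only reaches 9(W), 8(W), 3(W), all W → L
n=12: reaches L-position 10 → W
n=13: reaches L-position 11 → W
n=14: reaches L-position 11 → W
n=15: only reaches 13(W), 12(W), 7(W), all W → L
n=16: only reaches 14(W), 13(W), 8(W), all W → L
n=17: reaches L-position 15 → W
n=18: reaches L-position 16 → W
n=19: reaches L-position 16 → W
n=20: only reaches 18(W), 17(W), 12(W), all W → L
n=21: only reaches 19(W), 18(W), 13(W), all W → L
n=22: reaches L-position 20 → W
n=23: reaches L-position 21 → W
n=24: reaches L-position 21 → W
n=25: only reaches 23(W), 22(W), 17(W), all W → L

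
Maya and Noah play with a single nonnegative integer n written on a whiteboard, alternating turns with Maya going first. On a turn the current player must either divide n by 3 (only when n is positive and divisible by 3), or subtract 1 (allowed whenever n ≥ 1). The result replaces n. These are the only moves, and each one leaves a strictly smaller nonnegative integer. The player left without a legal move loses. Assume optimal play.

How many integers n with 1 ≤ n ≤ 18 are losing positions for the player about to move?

Positions with no move are L. A position that does have a move is losing for the player to move precisely when every available move leads to a winning position for the opponent. Fill in the labels:
n=0: no move → L
n=1: can move to 0, which is L ⇒ W
n=2: the only move is to 1(W), a W ⇒ L
n=3: can move to 2, which is L ⇒ W
n=4: the only move is to 3(W), a W ⇒ L
n=5: can move to 4, which is L ⇒ W
n=6: can move to 2, which is L ⇒ W
n=7: the only move is to 6(W), a W ⇒ L
n=8: can move to 7, which is L ⇒ W
n=9: moves to 3(W), 8(W); every one is W ⇒ L
n=10: can move to 9, which is L ⇒ W
n=11: the only move is to 10(W), a W ⇒ L
n=12: can move to 4, which is L ⇒ W
n=13: the only move is to 12(W), a W ⇒ L
n=14: can move to 13, which is L ⇒ W
n=15: moves to 5(W), 14(W); every one is W ⇒ L
n=16: can move to 15, which is L ⇒ W
n=17: the only move is to 16(W), a W ⇒ L
n=18: can move to 17, which is L ⇒ W
L entries with 1 ≤ n ≤ 18 (n=0 is outside the asked range and is not counted): n = 2, 4, 7, 9, 11, 13, 15, 17; that makes 8.

8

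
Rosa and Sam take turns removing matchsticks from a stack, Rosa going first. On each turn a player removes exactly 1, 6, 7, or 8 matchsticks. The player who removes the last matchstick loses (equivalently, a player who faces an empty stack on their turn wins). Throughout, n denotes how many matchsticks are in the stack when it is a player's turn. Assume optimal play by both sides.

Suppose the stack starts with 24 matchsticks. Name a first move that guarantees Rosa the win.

Remove 6, leaving 18.

Label each position W (a win for the player to move) or L (a loss). A position with no legal move is W; any other position is W exactly when some move reaches an L, and L when every move reaches a W.
n=0: no move; the opponent has just taken the last matchstick and therefore loses → W
n=1: only reaches 0(W), which is W → L
n=2: reaches L-position 1 → W
n=3: only reaches 2(W), which is W → L
n=4: reaches L-position 3 → W
n=5: only reaches 4(W), which is W → L
n=6: reaches L-position 5 → W
n=7: reaches L-position 1 → W
n=8: reaches L-position 1 → W
n=9: reaches L-position 3 → W
n=10: reaches L-position 3 → W
n=11: reaches L-position 5 → W
n=12: reaches L-position 5 → W
n=13: reaches L-position 5 → W
n=14: only reaches 13(W), 8(W), 7(W), 6(W), all W → L
n=15: reaches L-position 14 → W
n=16: only reaches 15(W), 10(W), 9(W), 8(W), all W → L
n=17: reaches L-position 16 → W
n=18: only reaches 17(W), 12(W), 11(W), 10(W), all W → L
n=19: reaches L-position 18 → W
n=20: reaches L-position 14 → W
n=21: reaches L-position 14 → W
n=22: reaches L-position 16 → W
n=23: reaches L-position 16 → W
n=24: reaches L-position 18 → W
From 24, the L positions reachable in one move are: 18, 16. Any move reaching one of these is winning.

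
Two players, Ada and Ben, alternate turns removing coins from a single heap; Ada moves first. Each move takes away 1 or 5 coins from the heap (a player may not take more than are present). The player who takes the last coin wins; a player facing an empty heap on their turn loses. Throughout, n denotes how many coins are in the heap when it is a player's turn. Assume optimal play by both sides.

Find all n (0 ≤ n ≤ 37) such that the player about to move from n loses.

Positions with no move are L. A position that does have a move is losing for the player to move precisely when every available move leads to a winning position for the opponent. Fill in the labels:
n=0: no move → L
n=1: reaches L-position 0 → W
n=2: only reaches 1(W), which is W → L
n=3: reaches L-position 2 → W
n=4: only reaches 3(W), which is W → L
n=5: reaches L-position 4 → W
n=6: only reaches 5(W), 1(W), all W → L
n=7: reaches L-position 6 → W
n=8: only reaches 7(W), 3(W), all W → L
n=9: reaches L-position 8 → W
n=10: only reaches 9(W), 5(W), all W → L
n=11: reaches L-position 10 → W
n=12: only reaches 11(W), 7(W), all W → L
n=13: reaches L-position 12 → W
n=14: only reaches 13(W), 9(W), all W → L
n=15: reaches L-position 14 → W
n=16: only reaches 15(W), 11(W), all W → L
n=17: reaches L-position 16 → W
n=18: only reaches 17(W), 13(W), all W → L
n=19: reaches L-position 18 → W
n=20: only reaches 19(W), 15(W), all W → L
n=21: reaches L-position 20 → W
n=22: only reaches 21(W), 17(W), all W → L
n=23: reaches L-position 22 → W
n=24: only reaches 23(W), 19(W), all W → L
n=25: reaches L-position 24 → W
n=26: only reaches 25(W), 21(W), all W → L
n=27: reaches L-position 26 → W
n=28: only reaches 27(W), 23(W), all W → L
n=29: reaches L-position 28 → W
n=30: only reaches 29(W), 25(W), all W → L
n=31: reaches L-position 30 → W
n=32: only reaches 31(W), 27(W), all W → L
n=33: reaches L-position 32 → W
n=34: only reaches 33(W), 29(W), all W → L
n=35: reaches L-position 34 → W
n=36: only reaches 35(W), 31(W), all W → L
n=37: reaches L-position 36 → W
Reading off the rows marked L gives the requested list; there are 19 such values of n.

0, 2, 4, 6, 8, 10, 12, 14, 16, 18, 20, 22, 24, 26, 28, 30, 32, 34, 36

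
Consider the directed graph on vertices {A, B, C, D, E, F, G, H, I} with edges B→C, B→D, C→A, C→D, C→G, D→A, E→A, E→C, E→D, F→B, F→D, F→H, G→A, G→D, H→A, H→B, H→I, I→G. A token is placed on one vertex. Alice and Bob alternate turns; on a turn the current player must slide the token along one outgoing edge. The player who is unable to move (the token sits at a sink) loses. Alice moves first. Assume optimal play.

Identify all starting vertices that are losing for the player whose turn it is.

A, B, I

Label each position W (a win for the player to move) or L (a loss). A position with no legal move is L; any other position is W exactly when some move reaches an L, and L when every move reaches a W.
Every edge goes from a vertex to one that appears earlier in the order A, D, G, C, E, I, B, H, F, so processing vertices in that order labels each vertex after all of its successors.
A: no outgoing edge → L
D: W (go to A, an L position)
G: W (go to A, an L position)
C: W (go to A, an L position)
E: W (go to A, an L position)
I: L (sole option G(W) is W)
B: L (options C(W), D(W) are all W)
H: W (go to B, an L position)
F: W (go to B, an L position)
The losing starting vertices are exactly the entries labelled L in this table (3 of them).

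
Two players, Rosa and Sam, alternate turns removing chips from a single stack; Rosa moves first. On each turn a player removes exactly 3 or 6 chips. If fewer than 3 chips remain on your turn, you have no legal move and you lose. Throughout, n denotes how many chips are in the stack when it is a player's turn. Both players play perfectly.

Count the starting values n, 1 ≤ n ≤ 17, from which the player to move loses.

Compute win/loss labels from the base case upward. A position with no move is L. Any other position is W if it can reach an L in one move, else L.
n=0: no move → L
n=1: no move → L
n=2: no move → L
n=3: W (go to 0, an L position)
n=4: W (go to 1, an L position)
n=5: W (go to 2, an L position)
n=6: W (go to 0, an L position)
n=7: W (go to 1, an L position)
n=8: W (go to 2, an L position)
n=9: L (options 6(W), 3(W) are all W)
n=10: L (options 7(W), 4(W) are all W)
n=11: L (options 8(W), 5(W) are all W)
n=12: W (go to 9, an L position)
n=13: W (go to 10, an L position)
n=14: W (go to 11, an L position)
n=15: W (go to 9, an L position)
n=16: W (go to 10, an L position)
n=17: W (go to 11, an L position)
L entries with 1 ≤ n ≤ 17 (n=0 is outside the asked range and is not counted): n = 1, 2, 9, 10, 11; that makes 5.

5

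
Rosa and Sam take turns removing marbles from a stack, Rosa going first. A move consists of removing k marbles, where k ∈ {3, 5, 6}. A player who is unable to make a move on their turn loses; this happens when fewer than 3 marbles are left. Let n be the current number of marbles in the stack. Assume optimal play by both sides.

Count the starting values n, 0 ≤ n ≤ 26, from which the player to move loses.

Compute win/loss labels from the base case upward. A position with no move is L. Any other position is W if it can reach an L in one move, else L.
n=0: no move → L
n=1: no move → L
n=2: no move → L
n=3: can move to 0, which is L ⇒ W
n=4: can move to 1, which is L ⇒ W
n=5: can move to 2, which is L ⇒ W
n=6: can move to 1, which is L ⇒ W
n=7: can move to 2, which is L ⇒ W
n=8: can move to 2, which is L ⇒ W
n=9: moves to 6(W), 4(W), 3(W); every one is W ⇒ L
n=10: moves to 7(W), 5(W), 4(W); every one is W ⇒ L
n=11: moves to 8(W), 6(W), 5(W); every one is W ⇒ L
n=12: can move to 9, which is L ⇒ W
n=13: can move to 10, which is L ⇒ W
n=14: can move to 11, which is L ⇒ W
n=15: can move to 10, which is L ⇒ W
n=16: can move to 11, which is L ⇒ W
n=17: can move to 11, which is L ⇒ W
n=18: moves to 15(W), 13(W), 12(W); every one is W ⇒ L
n=19: moves to 16(W), 14(W), 13(W); every one is W ⇒ L
n=20: moves to 17(W), 15(W), 14(W); every one is W ⇒ L
n=21: can move to 18, which is L ⇒ W
n=22: can move to 19, which is L ⇒ W
n=23: can move to 20, which is L ⇒ W
n=24: can move to 19, which is L ⇒ W
n=25: can move to 20, which is L ⇒ W
n=26: can move to 20, which is L ⇒ W
L entries with 0 ≤ n ≤ 26: n = 0, 1, 2, 9, 10, 11, 18, 19, 20; that makes 9.

9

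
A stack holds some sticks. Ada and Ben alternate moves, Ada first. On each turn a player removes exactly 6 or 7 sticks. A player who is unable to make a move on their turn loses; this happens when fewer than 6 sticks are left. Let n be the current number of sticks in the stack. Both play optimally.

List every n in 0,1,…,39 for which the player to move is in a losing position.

Build the W/L table. Terminal = L. A non-terminal position is W if it has a move to some L; otherwise it is L.
n=0: no move → L
n=1: no move → L
n=2: no move → L
n=3: no move → L
n=4: no move → L
n=5: no move → L
n=6: reaches L-position 0 → W
n=7: reaches L-position 1 → W
n=8: reaches L-position 2 → W
n=9: reaches L-position 3 → W
n=10: reaches L-position 4 → W
n=11: reaches L-position 5 → W
n=12: reaches L-position 5 → W
n=13: only reaches 7(W), 6(W), all W → L
n=14: only reaches 8(W), 7(W), all W → L
n=15: only reaches 9(W), 8(W), all W → L
n=16: only reaches 10(W), 9(W), all W → L
n=17: only reaches 11(W), 10(W), all W → L
n=18: only reaches 12(W), 11(W), all W → L
n=19: reaches L-position 13 → W
n=20: reaches L-position 14 → W
n=21: reaches L-position 15 → W
n=22: reaches L-position 16 → W
n=23: reaches L-position 17 → W
n=24: reaches L-position 18 → W
n=25: reaches L-position 18 → W
n=26: only reaches 20(W), 19(W), all W → L
n=27: only reaches 21(W), 20(W), all W → L
n=28: only reaches 22(W), 21(W), all W → L
n=29: only reaches 23(W), 22(W), all W → L
n=30: only reaches 24(W), 23(W), all W → L
n=31: only reaches 25(W), 24(W), all W → L
n=32: reaches L-position 26 → W
n=33: reaches L-position 27 → W
n=34: reaches L-position 28 → W
n=35: reaches L-position 29 → W
n=36: reaches L-position 30 → W
n=37: reaches L-position 31 → W
n=38: reaches L-position 31 → W
n=39: only reaches 33(W), 32(W), all W → L
The losing starting values of n are exactly the entries labelled L in this table (19 of them).

0, 1, 2, 3, 4, 5, 13, 14, 15, 16, 17, 18, 26, 27, 28, 29, 30, 31, 39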